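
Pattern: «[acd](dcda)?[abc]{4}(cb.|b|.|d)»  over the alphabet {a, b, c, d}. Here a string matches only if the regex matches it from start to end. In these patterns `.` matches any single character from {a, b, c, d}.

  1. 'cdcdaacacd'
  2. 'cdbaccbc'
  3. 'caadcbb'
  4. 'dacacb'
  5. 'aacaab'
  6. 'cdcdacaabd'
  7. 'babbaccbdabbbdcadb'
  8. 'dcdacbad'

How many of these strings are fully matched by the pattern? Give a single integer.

1 → match
2 → no match
3 → no match
4 → match
5 → match
6 → match
7 → no match
8 → no match
Total matched: 4

4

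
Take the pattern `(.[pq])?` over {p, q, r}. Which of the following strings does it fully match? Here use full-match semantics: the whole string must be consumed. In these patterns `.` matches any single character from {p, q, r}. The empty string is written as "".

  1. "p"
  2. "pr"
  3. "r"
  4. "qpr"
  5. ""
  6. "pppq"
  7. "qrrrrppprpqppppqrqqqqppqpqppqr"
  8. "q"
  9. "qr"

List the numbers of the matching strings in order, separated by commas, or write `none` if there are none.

5

1 → no match
2 → no match
3 → no match
4 → no match
5 → match
6 → no match
7 → no match
8 → no match
9 → no match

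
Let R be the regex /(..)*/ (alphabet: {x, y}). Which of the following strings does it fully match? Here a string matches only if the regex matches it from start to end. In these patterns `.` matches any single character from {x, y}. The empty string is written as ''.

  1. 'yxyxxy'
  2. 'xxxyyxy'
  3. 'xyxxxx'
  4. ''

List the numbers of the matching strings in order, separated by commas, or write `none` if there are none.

1, 3, 4

1 → match
2 → no match
3 → match
4 → match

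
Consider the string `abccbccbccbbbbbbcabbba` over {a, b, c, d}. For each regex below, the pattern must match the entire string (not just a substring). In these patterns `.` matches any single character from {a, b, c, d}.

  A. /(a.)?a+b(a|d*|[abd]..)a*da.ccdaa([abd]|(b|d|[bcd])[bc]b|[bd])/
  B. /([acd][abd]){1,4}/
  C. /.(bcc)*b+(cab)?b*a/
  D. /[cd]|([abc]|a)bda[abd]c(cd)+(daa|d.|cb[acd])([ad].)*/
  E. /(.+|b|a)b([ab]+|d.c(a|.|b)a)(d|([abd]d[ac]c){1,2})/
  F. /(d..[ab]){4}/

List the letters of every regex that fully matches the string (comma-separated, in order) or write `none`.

C

A → no match
B → no match
C → match
D → no match
E → no match
F → no match — must start with `d`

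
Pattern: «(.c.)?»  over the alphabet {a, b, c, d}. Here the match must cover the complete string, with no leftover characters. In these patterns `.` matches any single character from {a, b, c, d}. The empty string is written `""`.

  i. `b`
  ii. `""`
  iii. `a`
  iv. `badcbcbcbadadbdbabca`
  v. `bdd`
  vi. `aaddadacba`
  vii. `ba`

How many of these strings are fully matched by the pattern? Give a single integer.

i → no match
ii → match
iii → no match
iv → no match
v → no match
vi → no match
vii → no match
Total matched: 1

1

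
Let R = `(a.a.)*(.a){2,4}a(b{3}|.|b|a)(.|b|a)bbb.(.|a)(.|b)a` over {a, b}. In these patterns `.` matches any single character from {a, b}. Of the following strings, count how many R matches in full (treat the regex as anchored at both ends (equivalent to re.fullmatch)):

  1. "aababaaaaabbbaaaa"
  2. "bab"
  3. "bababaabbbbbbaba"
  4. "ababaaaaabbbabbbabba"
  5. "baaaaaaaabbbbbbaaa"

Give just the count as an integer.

1 → no match
2 → no match — must end with "a"
3 → match
4 → match
5 → match
Total matched: 3

3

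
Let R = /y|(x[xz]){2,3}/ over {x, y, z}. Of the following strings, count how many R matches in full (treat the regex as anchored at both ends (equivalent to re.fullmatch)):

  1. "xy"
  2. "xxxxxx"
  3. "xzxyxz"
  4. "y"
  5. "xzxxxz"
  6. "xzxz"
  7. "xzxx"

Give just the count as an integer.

1 → no match
2 → match
3 → no match
4 → match
5 → match
6 → match
7 → match
Total matched: 5

5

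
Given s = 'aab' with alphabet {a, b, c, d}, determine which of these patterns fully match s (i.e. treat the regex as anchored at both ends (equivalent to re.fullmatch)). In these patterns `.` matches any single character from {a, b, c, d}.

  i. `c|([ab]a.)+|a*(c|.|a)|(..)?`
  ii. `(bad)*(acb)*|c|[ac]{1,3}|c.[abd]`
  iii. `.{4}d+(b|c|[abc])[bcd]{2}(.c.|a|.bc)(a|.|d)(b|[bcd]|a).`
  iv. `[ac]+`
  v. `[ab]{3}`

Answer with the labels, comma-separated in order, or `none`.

i → match
ii → no match
iii → no match
iv → no match
v → match

i, v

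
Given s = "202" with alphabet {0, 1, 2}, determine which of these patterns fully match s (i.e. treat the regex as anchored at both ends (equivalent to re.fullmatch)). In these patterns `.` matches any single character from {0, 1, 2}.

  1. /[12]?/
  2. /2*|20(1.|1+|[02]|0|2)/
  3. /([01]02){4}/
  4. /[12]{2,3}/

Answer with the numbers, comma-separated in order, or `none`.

1 → no match
2 → match
3 → no match
4 → no match

2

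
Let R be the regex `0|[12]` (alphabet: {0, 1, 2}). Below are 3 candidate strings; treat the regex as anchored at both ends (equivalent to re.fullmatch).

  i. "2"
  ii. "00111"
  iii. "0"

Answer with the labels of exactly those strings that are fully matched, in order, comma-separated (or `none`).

i, iii

i → match
ii → no match
iii → match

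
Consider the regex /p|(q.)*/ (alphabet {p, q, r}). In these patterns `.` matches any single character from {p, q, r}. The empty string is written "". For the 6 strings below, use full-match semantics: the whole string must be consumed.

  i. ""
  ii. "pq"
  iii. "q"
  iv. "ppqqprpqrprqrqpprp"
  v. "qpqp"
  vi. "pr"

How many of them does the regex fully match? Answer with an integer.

i → match
ii → no match
iii → no match
iv → no match
v → match
vi → no match
Total matched: 2

2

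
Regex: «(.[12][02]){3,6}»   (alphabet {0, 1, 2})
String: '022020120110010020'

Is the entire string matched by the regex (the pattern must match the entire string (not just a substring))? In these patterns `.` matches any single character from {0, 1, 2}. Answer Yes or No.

Yes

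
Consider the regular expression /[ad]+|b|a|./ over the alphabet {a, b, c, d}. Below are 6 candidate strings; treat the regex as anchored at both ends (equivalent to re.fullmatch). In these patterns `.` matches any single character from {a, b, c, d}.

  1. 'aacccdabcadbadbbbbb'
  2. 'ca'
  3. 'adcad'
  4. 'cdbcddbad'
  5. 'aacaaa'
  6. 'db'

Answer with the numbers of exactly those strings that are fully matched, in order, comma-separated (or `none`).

none

1 → no match
2 → no match
3 → no match
4 → no match
5 → no match
6 → no match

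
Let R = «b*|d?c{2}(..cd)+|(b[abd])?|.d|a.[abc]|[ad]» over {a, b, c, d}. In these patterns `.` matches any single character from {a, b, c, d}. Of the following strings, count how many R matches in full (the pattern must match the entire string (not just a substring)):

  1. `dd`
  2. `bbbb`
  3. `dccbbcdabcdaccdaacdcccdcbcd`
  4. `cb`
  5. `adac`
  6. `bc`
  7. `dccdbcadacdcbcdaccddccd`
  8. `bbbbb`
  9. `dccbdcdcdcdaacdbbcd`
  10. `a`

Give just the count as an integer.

6

1. `dd` → match
2. `bbbb` → match
3 → match
4. `cb` → no match
5. `adac` → no match
6. `bc` → no match
7 → no match
8. `bbbbb` → match
9 → match
10. `a` → match
Total matched: 6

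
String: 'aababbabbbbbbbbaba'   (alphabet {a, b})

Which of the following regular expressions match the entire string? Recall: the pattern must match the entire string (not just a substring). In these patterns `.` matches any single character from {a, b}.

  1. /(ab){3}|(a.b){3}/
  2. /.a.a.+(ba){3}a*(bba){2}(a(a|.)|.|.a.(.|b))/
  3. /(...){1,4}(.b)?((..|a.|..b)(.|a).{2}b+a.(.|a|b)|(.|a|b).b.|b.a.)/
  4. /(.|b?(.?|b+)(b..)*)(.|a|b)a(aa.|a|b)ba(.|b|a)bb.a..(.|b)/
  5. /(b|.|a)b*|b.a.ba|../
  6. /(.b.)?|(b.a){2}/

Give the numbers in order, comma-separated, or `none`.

1 → no match
2 → no match
3 → match
4 → no match
5 → no match
6 → no match

3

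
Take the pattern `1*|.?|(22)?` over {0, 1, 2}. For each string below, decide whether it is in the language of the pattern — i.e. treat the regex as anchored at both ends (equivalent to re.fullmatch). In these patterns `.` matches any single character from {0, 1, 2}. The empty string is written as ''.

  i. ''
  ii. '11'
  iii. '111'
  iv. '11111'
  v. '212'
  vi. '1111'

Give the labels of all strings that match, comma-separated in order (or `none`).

i. '' → match
ii. '11' → match
iii. '111' → match
iv. '11111' → match
v. '212' → no match
vi. '1111' → match

i, ii, iii, iv, vi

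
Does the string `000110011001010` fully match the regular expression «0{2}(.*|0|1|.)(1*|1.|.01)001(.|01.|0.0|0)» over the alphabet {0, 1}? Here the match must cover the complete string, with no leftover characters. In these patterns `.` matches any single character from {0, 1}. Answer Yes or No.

Yes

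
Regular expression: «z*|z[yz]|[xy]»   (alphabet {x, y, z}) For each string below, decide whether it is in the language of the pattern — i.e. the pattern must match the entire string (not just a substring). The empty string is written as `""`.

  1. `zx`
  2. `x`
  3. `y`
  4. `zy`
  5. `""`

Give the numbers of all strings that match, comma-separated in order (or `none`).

1 → no match
2 → match
3 → match
4 → match
5 → match

2, 3, 4, 5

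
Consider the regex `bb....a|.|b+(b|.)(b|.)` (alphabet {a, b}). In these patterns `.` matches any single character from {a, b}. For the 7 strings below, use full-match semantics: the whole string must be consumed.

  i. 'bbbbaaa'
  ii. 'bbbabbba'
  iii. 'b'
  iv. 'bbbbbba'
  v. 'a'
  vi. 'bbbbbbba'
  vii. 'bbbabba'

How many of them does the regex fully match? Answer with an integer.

i → match
ii → no match
iii → match
iv → match
v → match
vi → match
vii → match
Total matched: 6

6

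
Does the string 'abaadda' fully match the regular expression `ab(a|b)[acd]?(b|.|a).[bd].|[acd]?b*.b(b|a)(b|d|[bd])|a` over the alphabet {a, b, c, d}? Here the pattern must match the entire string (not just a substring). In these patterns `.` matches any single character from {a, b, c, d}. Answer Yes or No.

Yes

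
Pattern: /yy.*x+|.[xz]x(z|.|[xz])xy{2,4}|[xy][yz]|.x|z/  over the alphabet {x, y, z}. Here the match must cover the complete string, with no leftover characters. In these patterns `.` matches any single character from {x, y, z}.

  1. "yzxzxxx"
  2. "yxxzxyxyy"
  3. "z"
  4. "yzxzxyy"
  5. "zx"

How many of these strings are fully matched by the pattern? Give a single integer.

1 → no match
2 → no match
3 → match
4 → match
5 → match
Total matched: 3

3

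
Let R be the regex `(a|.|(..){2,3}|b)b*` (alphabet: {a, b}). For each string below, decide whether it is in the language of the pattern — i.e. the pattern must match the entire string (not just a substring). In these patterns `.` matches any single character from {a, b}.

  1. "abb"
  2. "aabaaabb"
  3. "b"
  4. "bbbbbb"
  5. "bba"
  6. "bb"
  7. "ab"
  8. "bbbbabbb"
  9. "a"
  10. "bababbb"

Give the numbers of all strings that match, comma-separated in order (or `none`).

1, 2, 3, 4, 6, 7, 8, 9, 10

1 → match
2 → match
3 → match
4 → match
5 → no match
6 → match
7 → match
8 → match
9 → match
10 → match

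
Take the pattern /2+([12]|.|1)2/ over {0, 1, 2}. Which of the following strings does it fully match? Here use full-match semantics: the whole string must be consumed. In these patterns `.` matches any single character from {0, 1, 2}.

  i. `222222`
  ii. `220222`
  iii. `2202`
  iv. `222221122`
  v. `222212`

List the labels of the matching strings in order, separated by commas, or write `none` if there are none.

i → match
ii → no match
iii → match
iv → no match
v → match

i, iii, v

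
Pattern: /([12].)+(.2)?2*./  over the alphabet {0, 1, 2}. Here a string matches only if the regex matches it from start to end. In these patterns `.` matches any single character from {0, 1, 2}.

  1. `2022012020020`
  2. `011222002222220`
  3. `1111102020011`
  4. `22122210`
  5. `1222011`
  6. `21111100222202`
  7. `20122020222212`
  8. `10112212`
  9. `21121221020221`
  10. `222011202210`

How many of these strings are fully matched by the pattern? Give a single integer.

0

1 → no match
2 → no match
3 → no match
4 → no match
5 → no match
6 → no match
7 → no match
8 → no match
9 → no match
10 → no match
Total matched: 0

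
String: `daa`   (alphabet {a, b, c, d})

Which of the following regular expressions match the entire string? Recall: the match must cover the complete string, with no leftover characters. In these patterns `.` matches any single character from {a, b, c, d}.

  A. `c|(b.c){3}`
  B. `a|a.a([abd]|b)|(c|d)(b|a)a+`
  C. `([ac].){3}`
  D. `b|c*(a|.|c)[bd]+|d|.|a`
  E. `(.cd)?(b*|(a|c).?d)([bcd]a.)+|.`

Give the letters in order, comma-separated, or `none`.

A → no match — must end with `c`
B → match
C → no match
D → no match
E → match

B, E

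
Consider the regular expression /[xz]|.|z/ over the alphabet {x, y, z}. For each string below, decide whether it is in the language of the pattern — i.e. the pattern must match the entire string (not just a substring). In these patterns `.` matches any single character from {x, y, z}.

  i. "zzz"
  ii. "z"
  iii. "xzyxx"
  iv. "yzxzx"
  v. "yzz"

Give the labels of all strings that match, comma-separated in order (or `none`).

ii

i. "zzz" → no match
ii. "z" → match
iii. "xzyxx" → no match
iv. "yzxzx" → no match
v. "yzz" → no match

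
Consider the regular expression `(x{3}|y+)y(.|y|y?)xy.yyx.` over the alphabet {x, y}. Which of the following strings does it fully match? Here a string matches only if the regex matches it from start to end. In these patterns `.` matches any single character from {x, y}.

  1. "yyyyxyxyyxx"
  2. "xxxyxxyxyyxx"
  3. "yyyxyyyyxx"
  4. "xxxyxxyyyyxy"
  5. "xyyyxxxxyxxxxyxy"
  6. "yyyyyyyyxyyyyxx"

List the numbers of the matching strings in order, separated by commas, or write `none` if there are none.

1 → match
2 → match
3 → match
4 → match
5 → no match
6 → match

1, 2, 3, 4, 6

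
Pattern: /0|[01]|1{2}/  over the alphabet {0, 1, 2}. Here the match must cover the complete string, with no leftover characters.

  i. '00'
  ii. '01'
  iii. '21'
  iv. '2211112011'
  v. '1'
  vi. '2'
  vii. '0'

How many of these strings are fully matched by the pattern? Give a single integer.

i → no match
ii → no match
iii → no match
iv → no match
v → match
vi → no match
vii → match
Total matched: 2

2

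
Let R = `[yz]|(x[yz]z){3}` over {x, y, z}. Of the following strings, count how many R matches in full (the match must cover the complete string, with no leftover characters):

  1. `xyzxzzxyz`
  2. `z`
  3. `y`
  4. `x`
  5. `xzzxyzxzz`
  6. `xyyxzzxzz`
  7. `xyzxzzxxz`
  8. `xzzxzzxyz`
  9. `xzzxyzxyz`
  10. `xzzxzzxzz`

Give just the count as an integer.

1 → match
2 → match
3 → match
4 → no match
5 → match
6 → no match
7 → no match
8 → match
9 → match
10 → match
Total matched: 7

7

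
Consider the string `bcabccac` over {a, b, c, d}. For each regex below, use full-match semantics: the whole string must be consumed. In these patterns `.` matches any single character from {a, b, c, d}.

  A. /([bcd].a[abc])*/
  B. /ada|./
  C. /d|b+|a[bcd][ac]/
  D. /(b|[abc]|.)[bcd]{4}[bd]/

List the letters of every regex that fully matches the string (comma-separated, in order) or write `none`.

A → match
B → no match
C → no match
D → no match

A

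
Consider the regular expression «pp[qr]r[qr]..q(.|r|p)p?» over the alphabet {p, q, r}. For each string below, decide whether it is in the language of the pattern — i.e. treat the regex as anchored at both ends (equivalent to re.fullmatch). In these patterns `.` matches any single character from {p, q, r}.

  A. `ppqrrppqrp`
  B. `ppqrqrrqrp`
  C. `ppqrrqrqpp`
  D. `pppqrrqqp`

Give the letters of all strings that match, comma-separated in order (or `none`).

A, B, C

A → match
B → match
C → match
D → no match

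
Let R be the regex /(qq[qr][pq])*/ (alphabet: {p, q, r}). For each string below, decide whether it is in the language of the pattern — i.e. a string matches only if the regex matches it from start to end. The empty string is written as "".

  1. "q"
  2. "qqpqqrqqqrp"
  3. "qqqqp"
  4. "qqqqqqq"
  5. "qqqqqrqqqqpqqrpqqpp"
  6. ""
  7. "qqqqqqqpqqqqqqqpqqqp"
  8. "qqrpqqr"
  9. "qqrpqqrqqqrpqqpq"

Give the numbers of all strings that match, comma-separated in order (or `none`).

6, 7

1. "q" → no match
2. "qqpqqrqqqrp" → no match
3. "qqqqp" → no match
4. "qqqqqqq" → no match
5 → no match
6. "" → match
7 → match
8. "qqrpqqr" → no match
9 → no match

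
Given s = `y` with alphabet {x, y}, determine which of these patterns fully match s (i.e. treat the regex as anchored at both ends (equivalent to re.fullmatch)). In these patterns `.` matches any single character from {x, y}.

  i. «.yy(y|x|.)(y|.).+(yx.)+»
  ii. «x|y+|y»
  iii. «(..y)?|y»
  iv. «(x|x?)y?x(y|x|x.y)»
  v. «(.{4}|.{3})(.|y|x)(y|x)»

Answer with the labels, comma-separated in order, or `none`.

ii, iii

i → no match
ii → match
iii → match
iv → no match
v → no match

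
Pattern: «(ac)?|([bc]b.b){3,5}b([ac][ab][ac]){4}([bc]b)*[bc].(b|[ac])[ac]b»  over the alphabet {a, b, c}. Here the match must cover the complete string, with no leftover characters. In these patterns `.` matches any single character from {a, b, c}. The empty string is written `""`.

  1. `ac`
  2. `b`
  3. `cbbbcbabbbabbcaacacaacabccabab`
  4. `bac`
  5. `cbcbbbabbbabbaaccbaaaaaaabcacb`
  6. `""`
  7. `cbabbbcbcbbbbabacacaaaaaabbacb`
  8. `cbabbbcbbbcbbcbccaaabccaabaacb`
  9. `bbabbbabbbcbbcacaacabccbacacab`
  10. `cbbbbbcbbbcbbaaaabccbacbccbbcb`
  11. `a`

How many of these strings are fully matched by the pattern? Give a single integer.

8

1. `ac` → match
2. `b` → no match
3 → match
4. `bac` → no match
5 → match
6. `""` → match
7 → match
8 → match
9 → match
10 → match
11. `a` → no match
Total matched: 8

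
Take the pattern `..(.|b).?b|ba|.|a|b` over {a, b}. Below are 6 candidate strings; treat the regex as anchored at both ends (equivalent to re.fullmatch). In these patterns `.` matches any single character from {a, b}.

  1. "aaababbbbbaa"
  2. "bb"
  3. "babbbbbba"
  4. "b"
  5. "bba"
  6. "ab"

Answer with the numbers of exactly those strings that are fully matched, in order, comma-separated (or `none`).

4

1 → no match
2 → no match
3 → no match
4 → match
5 → no match
6 → no match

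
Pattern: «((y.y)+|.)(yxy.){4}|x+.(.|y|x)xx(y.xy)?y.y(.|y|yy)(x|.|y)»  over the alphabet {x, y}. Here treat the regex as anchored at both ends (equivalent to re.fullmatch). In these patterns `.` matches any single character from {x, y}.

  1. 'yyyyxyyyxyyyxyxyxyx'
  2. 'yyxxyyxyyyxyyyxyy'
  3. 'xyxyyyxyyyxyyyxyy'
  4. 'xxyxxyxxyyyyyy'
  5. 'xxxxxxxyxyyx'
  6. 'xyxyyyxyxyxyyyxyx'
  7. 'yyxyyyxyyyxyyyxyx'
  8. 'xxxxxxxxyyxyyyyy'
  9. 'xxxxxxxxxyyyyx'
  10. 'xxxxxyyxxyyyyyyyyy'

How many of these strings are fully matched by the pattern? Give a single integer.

1 → match
2 → no match
3 → match
4 → match
5. 'xxxxxxxyxyyx' → match
6 → match
7 → match
8 → no match
9 → match
10 → no match
Total matched: 7

7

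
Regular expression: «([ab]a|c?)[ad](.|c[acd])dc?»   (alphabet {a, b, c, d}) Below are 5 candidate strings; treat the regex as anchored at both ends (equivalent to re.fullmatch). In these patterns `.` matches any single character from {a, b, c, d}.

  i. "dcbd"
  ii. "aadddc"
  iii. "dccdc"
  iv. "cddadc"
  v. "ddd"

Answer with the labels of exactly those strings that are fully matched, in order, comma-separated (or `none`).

ii, iii, v

i → no match
ii → match
iii → match
iv → no match
v → match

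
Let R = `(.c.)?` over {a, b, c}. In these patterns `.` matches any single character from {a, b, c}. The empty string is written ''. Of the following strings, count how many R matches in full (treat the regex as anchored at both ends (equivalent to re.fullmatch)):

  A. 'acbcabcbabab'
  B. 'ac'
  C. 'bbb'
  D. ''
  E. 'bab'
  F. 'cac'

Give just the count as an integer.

A → no match
B → no match
C → no match
D → match
E → no match
F → no match
Total matched: 1

1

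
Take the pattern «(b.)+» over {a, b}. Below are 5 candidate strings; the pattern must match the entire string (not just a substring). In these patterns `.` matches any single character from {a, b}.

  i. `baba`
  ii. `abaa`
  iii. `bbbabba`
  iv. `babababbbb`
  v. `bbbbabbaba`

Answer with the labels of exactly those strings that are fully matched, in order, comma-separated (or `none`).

i, iv

i. `baba` → match
ii. `abaa` → no match — must start with `b`
iii. `bbbabba` → no match
iv. `babababbbb` → match
v. `bbbbabbaba` → no match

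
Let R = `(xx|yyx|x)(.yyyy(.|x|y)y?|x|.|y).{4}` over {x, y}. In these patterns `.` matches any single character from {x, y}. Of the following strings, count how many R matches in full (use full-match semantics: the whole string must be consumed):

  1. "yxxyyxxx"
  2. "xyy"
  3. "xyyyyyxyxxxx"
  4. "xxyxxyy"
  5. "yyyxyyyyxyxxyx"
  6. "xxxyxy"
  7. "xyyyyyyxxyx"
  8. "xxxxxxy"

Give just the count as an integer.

5

1 → no match
2 → no match
3 → match
4 → match
5 → no match
6 → match
7 → match
8 → match
Total matched: 5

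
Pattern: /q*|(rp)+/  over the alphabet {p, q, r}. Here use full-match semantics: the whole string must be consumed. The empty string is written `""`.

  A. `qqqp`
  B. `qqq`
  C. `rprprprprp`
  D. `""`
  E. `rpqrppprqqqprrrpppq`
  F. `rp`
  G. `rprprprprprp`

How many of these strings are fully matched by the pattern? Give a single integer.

5

A → no match
B → match
C → match
D → match
E → no match
F → match
G → match
Total matched: 5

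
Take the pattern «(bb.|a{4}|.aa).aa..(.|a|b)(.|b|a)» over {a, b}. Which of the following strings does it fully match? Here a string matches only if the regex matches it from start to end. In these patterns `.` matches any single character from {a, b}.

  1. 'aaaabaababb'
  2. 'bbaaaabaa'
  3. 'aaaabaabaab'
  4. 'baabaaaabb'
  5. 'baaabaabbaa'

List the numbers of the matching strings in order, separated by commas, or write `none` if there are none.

1 → match
2 → no match
3 → match
4 → match
5 → no match

1, 3, 4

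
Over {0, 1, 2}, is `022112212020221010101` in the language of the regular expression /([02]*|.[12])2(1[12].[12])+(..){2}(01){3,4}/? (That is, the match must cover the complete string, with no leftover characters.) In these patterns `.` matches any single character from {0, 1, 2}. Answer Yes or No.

Yes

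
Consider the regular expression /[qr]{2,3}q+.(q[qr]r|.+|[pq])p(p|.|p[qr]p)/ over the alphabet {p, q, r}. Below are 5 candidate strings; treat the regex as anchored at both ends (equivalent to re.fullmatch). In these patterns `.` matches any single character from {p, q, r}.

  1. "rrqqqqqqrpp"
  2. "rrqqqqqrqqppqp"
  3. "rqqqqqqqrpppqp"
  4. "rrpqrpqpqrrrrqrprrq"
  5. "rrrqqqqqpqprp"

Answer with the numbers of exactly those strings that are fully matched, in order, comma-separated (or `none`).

1 → match
2 → match
3 → match
4 → no match
5 → no match

1, 2, 3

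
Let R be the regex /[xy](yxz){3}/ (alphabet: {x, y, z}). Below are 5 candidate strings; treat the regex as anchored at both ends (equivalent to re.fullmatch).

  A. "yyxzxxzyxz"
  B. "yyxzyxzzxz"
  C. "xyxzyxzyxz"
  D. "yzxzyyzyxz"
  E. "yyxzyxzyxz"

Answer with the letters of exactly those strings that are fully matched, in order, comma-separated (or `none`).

A. "yyxzxxzyxz" → no match
B. "yyxzyxzzxz" → no match — must end with "yxz"
C. "xyxzyxzyxz" → match
D. "yzxzyyzyxz" → no match
E. "yyxzyxzyxz" → match

C, E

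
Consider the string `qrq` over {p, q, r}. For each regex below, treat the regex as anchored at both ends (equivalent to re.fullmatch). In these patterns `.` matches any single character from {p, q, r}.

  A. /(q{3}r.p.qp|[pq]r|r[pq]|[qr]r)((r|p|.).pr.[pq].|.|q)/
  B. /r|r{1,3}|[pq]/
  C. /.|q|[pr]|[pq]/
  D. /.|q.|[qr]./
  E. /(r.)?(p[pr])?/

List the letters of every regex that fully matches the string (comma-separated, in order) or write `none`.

A → match
B → no match
C → no match
D → no match
E → no match

A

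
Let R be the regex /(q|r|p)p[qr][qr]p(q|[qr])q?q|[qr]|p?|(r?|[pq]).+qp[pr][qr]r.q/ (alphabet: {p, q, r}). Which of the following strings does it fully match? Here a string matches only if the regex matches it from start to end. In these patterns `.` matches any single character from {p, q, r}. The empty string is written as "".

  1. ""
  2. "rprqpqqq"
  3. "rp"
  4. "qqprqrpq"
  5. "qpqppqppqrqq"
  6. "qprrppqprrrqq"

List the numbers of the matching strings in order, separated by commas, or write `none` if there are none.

1 → match
2 → match
3 → no match
4 → match
5 → match
6 → match

1, 2, 4, 5, 6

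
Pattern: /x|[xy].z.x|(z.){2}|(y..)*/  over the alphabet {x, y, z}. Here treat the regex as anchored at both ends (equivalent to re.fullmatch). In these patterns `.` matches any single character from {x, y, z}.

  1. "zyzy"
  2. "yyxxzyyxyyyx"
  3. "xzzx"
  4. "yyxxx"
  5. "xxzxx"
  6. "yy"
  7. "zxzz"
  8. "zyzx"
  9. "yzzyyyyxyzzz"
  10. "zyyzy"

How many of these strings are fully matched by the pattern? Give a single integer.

4

1. "zyzy" → match
2. "yyxxzyyxyyyx" → no match
3. "xzzx" → no match
4. "yyxxx" → no match
5. "xxzxx" → match
6. "yy" → no match
7. "zxzz" → match
8. "zyzx" → match
9. "yzzyyyyxyzzz" → no match
10. "zyyzy" → no match
Total matched: 4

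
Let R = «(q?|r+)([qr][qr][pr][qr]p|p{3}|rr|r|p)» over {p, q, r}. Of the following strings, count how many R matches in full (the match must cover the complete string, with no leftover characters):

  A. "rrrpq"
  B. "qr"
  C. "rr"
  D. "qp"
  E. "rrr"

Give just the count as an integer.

A → no match
B → match
C → match
D → match
E → match
Total matched: 4

4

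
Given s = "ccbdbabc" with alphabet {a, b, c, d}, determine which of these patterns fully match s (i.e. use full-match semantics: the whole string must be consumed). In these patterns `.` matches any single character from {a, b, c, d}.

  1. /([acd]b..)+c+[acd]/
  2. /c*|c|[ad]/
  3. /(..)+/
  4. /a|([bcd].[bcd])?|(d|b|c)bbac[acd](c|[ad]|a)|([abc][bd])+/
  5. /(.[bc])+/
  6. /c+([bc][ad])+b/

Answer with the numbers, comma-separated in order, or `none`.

1 → no match
2 → no match
3 → match
4 → no match
5 → no match
6 → no match — must end with "b"

3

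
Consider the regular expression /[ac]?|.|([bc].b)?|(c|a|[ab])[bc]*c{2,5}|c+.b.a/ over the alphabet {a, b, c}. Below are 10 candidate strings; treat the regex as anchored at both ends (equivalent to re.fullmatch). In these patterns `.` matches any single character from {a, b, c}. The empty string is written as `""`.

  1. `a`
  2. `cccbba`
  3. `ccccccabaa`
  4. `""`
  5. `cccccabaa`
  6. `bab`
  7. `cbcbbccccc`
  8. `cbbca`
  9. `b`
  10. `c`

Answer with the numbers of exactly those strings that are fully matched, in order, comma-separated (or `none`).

1 → match
2 → match
3 → match
4 → match
5 → match
6 → match
7 → match
8 → match
9 → match
10 → match

1, 2, 3, 4, 5, 6, 7, 8, 9, 10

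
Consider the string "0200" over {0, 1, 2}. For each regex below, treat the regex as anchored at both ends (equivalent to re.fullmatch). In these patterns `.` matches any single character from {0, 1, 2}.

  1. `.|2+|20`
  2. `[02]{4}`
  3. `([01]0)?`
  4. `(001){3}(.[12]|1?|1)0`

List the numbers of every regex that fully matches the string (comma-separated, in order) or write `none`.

2

1 → no match
2 → match
3 → no match
4 → no match — must start with "001"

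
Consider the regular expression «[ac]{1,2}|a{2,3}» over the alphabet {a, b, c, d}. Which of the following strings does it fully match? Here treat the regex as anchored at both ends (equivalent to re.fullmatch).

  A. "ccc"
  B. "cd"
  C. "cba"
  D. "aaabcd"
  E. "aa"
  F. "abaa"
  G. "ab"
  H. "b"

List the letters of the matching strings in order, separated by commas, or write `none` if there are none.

E

A → no match
B → no match
C → no match
D → no match
E → match
F → no match
G → no match
H → no match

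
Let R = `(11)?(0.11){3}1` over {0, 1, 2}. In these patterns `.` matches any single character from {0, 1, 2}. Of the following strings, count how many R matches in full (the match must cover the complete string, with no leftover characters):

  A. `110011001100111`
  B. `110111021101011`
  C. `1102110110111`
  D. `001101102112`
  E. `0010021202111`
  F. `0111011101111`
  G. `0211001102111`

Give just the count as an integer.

A → match
B → no match — must end with `111`
C → no match
D → no match — must end with `111`
E → no match
F → match
G → match
Total matched: 3

3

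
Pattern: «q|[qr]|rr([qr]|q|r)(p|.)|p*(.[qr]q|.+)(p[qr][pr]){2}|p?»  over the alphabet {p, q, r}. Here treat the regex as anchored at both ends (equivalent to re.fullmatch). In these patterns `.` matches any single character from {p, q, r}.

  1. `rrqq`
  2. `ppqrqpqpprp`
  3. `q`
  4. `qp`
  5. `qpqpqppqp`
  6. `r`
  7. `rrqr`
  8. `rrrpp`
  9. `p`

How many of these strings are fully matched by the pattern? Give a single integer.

1 → match
2 → match
3 → match
4 → no match
5 → match
6 → match
7 → match
8 → no match
9 → match
Total matched: 7

7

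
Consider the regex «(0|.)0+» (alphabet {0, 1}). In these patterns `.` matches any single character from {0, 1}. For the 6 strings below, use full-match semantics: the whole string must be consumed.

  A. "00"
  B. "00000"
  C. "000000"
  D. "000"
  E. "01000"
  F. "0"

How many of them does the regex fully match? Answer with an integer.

4

A → match
B → match
C → match
D → match
E → no match
F → no match
Total matched: 4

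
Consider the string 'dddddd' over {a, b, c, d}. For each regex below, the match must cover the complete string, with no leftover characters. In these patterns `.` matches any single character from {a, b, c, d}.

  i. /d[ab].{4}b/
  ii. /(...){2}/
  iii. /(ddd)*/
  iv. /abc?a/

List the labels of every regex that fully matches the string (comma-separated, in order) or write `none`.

i → no match — must end with 'b'
ii → match
iii → match
iv → no match — must start with 'ab'

ii, iii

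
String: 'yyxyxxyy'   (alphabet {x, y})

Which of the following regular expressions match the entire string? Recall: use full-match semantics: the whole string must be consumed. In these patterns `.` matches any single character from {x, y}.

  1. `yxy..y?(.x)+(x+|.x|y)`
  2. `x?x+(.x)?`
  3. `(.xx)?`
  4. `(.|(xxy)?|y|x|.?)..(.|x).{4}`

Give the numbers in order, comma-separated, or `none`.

1 → no match — must start with 'yxy'
2 → no match
3 → no match
4 → match

4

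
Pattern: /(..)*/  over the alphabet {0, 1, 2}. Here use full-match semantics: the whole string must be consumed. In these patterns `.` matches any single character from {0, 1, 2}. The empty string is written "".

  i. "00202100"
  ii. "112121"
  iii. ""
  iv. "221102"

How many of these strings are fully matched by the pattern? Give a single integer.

i. "00202100" → match
ii. "112121" → match
iii. "" → match
iv. "221102" → match
Total matched: 4

4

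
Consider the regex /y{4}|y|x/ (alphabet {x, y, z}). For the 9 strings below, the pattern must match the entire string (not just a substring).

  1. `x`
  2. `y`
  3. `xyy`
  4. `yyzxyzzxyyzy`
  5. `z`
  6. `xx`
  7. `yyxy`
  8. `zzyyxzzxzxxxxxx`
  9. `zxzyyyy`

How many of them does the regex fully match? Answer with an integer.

1 → match
2 → match
3 → no match
4 → no match
5 → no match
6 → no match
7 → no match
8 → no match
9 → no match
Total matched: 2

2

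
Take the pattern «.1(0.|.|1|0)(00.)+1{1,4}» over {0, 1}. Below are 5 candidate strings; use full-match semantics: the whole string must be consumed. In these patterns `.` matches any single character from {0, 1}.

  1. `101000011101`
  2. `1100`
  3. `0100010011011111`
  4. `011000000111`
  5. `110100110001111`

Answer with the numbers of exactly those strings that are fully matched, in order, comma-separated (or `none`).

1. `101000011101` → no match
2. `1100` → no match — must end with `1`
3 → no match
4. `011000000111` → match
5 → no match

4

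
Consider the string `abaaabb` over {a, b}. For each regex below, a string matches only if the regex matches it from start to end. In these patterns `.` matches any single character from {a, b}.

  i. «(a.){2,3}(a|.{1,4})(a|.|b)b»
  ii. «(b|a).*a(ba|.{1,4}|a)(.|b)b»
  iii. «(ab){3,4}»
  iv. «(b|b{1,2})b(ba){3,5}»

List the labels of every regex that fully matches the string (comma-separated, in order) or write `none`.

i → match
ii → match
iii → no match — must end with `ab`
iv → no match — must start with `b`

i, ii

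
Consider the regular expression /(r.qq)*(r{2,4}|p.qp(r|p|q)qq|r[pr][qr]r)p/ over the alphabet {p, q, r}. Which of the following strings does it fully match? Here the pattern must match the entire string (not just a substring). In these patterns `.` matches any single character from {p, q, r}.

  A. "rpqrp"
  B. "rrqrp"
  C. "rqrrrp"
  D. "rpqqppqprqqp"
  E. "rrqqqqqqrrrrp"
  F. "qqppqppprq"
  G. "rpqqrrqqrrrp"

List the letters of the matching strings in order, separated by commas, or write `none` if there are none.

A. "rpqrp" → match
B. "rrqrp" → match
C. "rqrrrp" → no match
D. "rpqqppqprqqp" → match
E → no match
F. "qqppqppprq" → no match — must end with "p"
G. "rpqqrrqqrrrp" → match

A, B, D, G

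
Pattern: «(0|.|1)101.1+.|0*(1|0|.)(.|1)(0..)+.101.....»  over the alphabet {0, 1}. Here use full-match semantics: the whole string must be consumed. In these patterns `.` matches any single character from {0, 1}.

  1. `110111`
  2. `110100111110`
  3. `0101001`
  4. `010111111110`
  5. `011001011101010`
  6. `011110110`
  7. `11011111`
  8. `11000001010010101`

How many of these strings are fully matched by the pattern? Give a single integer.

2

1 → no match
2 → no match
3 → no match
4 → match
5 → no match
6 → no match
7 → match
8 → no match
Total matched: 2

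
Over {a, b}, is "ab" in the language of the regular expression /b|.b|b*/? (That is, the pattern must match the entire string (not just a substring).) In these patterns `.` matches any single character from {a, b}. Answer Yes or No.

Yes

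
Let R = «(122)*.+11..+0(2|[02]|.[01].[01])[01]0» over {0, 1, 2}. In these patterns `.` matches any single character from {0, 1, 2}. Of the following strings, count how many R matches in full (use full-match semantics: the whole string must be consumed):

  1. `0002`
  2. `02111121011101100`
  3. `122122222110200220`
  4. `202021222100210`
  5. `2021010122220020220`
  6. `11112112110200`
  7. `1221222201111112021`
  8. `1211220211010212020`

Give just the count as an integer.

1

1 → no match — must end with `0`
2 → no match
3 → no match
4 → no match
5 → no match
6 → match
7 → no match — must end with `0`
8 → no match
Total matched: 1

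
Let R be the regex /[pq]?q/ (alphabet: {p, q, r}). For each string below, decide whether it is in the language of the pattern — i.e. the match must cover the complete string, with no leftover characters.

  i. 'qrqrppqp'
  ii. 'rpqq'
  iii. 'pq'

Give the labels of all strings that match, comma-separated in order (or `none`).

i → no match — must end with 'q'
ii → no match
iii → match

iii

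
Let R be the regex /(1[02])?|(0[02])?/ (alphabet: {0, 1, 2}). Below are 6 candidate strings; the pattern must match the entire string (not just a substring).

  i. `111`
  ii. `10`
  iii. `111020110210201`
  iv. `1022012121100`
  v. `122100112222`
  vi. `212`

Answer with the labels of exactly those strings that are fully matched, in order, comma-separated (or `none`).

i → no match
ii → match
iii → no match
iv → no match
v → no match
vi → no match

ii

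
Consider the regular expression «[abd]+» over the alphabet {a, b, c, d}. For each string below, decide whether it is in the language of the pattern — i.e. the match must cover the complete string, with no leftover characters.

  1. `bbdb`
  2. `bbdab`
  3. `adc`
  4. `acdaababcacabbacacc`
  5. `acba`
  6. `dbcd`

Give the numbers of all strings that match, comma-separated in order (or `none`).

1. `bbdb` → match
2. `bbdab` → match
3. `adc` → no match
4 → no match
5. `acba` → no match
6. `dbcd` → no match

1, 2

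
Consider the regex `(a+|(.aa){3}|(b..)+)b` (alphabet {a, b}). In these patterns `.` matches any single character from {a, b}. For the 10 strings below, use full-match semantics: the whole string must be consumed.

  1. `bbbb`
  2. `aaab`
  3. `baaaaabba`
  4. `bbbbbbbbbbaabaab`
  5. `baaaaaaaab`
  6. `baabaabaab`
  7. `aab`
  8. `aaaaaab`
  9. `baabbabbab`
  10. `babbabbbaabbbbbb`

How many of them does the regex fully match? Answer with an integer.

8

1 → match
2 → match
3 → no match — must end with `b`
4 → match
5 → match
6 → match
7 → match
8 → match
9 → match
10 → no match
Total matched: 8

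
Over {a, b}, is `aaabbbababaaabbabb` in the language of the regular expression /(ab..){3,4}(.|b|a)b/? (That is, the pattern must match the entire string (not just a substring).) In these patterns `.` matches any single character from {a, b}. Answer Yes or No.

No

Every match must start with `ab`, but `aaabbbababaaabbabb` does not.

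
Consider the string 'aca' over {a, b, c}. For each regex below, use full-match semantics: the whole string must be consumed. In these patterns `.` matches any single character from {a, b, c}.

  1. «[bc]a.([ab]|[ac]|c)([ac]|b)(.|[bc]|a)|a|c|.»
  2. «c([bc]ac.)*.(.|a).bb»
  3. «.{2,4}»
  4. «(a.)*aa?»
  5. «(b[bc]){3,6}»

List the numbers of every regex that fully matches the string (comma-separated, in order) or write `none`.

1 → no match
2 → no match — must start with 'c'
3 → match
4 → match
5 → no match — must start with 'b'

3, 4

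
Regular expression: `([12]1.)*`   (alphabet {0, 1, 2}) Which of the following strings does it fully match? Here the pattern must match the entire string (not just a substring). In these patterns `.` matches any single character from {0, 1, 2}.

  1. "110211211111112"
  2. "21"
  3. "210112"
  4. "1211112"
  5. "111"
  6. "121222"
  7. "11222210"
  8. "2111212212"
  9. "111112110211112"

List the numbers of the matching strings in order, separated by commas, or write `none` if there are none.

1, 3, 5, 9

1 → match
2 → no match
3 → match
4 → no match
5 → match
6 → no match
7 → no match
8 → no match
9 → match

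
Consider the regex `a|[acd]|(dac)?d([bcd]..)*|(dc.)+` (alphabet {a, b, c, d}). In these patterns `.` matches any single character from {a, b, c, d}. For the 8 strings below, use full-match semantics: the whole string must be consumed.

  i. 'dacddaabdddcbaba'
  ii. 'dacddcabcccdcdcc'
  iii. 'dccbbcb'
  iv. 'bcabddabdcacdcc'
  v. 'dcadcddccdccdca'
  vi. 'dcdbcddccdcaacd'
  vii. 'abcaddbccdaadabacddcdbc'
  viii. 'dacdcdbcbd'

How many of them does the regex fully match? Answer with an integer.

4

i → no match
ii → match
iii → match
iv → no match
v → match
vi → no match
vii → no match
viii → match
Total matched: 4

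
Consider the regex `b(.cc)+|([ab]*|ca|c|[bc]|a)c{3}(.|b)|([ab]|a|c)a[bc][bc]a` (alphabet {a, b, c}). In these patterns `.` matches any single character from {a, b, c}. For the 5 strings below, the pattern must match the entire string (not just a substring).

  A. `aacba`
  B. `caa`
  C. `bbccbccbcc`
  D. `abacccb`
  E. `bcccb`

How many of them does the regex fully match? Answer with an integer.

4

A. `aacba` → match
B. `caa` → no match
C. `bbccbccbcc` → match
D. `abacccb` → match
E. `bcccb` → match
Total matched: 4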